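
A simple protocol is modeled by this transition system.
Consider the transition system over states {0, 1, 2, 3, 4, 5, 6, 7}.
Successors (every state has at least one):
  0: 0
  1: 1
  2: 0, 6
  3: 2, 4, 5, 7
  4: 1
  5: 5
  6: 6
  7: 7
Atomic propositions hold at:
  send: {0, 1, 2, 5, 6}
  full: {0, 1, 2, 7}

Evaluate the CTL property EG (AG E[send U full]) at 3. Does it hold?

No

E[send U full]: least fixpoint, start Z0 = Sat(full) = {0, 1, 2, 7}, add states in Sat(send) with some successor in Z. Already a fixed point.
Sat(E[send U full]) = {0, 1, 2, 7}
AG E[send U full]: greatest fixpoint, start Z0 = {0, 1, 2, 7}, keep only states in Sat with every successor in Z. Z1 = {0, 1, 7}; fixed.
Sat(AG E[send U full]) = {0, 1, 7}
EG (AG E[send U full]): greatest fixpoint, start Z0 = {0, 1, 7}, keep only states in Sat with some successor in Z. Already a fixed point.
Sat(EG (AG E[send U full])) = {0, 1, 7}
3 ∉ Sat(EG (AG E[send U full])) = {0, 1, 7}, so the formula does not hold at 3.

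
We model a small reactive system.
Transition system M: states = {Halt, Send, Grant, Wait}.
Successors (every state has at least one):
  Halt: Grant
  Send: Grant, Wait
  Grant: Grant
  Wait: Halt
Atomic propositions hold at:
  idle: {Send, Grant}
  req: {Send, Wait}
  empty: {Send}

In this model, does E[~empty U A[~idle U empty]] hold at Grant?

No

Sat(~empty) = {Halt, Grant, Wait}
Sat(~idle) = {Halt, Wait}
A[~idle U empty]: least fixpoint, start Z0 = Sat(empty) = {Send}, add states in Sat(~idle) with every successor in Z. Already a fixed point.
Sat(A[~idle U empty]) = {Send}
E[~empty U A[~idle U empty]]: least fixpoint, start Z0 = Sat(A[~idle U empty]) = {Send}, add states in Sat(~empty) with some successor in Z. Already a fixed point.
Sat(E[~empty U A[~idle U empty]]) = {Send}
Grant ∉ Sat(E[~empty U A[~idle U empty]]) = {Send}, so the formula does not hold at Grant.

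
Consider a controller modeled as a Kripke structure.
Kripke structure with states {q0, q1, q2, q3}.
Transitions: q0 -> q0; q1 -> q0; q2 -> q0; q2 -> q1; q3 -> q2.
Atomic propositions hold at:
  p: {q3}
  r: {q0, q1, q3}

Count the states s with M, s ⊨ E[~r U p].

Sat(~r) = {q2}
E[~r U p]: least fixpoint, start Z0 = Sat(p) = {q3}, add states in Sat(~r) with some successor in Z. Already a fixed point.
Sat(E[~r U p]) = {q3}
|Sat(E[~r U p])| = |{q3}| = 1.

1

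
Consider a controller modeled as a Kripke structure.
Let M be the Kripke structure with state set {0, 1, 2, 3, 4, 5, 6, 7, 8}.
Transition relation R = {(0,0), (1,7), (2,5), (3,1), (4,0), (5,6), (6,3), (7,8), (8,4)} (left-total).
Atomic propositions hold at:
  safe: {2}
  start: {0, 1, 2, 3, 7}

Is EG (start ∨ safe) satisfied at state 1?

Sat(start ∨ safe) = {0, 1, 2, 3, 7}
EG (start ∨ safe): greatest fixpoint, start Z0 = {0, 1, 2, 3, 7}, keep only states in Sat with some successor in Z. Z1 = {0, 1, 3}; Z2 = {0, 3}; Z3 = {0}; fixed.
Sat(EG (start ∨ safe)) = {0}
1 ∉ Sat(EG (start ∨ safe)) = {0}, so the formula does not hold at 1.

No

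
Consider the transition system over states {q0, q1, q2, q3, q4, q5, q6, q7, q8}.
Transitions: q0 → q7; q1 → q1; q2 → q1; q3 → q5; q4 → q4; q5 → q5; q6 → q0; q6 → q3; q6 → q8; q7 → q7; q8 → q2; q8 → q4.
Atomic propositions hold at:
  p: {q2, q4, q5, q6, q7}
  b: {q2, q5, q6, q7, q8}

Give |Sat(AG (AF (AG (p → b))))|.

6

Sat(p → b) = {q0, q1, q2, q3, q5, q6, q7, q8}
AG (p → b): greatest fixpoint, start Z0 = {q0, q1, q2, q3, q5, q6, q7, q8}, keep only states in Sat with every successor in Z. Z1 = {q0, q1, q2, q3, q5, q6, q7}; Z2 = {q0, q1, q2, q3, q5, q7}; fixed.
Sat(AG (p → b)) = {q0, q1, q2, q3, q5, q7}
AF (AG (p → b)): least fixpoint, start Z0 = {q0, q1, q2, q3, q5, q7}, add states with every successor in Z. Already a fixed point.
Sat(AF (AG (p → b))) = {q0, q1, q2, q3, q5, q7}
AG (AF (AG (p → b))): greatest fixpoint, start Z0 = {q0, q1, q2, q3, q5, q7}, keep only states in Sat with every successor in Z. Already a fixed point.
Sat(AG (AF (AG (p → b)))) = {q0, q1, q2, q3, q5, q7}
|Sat(AG (AF (AG (p → b))))| = |{q0, q1, q2, q3, q5, q7}| = 6.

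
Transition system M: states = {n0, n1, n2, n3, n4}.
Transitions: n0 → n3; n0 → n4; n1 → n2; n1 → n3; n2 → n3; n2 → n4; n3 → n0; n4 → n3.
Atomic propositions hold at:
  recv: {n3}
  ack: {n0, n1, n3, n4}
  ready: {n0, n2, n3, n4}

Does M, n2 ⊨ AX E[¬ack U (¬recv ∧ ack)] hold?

No

Sat(¬ack) = {n2}
Sat(¬recv) = {n0, n1, n2, n4}
Sat(¬recv ∧ ack) = {n0, n1, n4}
E[¬ack U (¬recv ∧ ack)]: least fixpoint, start Z0 = Sat((¬recv ∧ ack)) = {n0, n1, n4}, add states in Sat(¬ack) with some successor in Z. Z1 = {n0, n1, n2, n4}; fixed.
Sat(E[¬ack U (¬recv ∧ ack)]) = {n0, n1, n2, n4}
Sat(AX E[¬ack U (¬recv ∧ ack)]) = {s : every successor in {n0, n1, n2, n4}} = {n3}
n2 ∉ Sat(AX E[¬ack U (¬recv ∧ ack)]) = {n3}, so the formula does not hold at n2.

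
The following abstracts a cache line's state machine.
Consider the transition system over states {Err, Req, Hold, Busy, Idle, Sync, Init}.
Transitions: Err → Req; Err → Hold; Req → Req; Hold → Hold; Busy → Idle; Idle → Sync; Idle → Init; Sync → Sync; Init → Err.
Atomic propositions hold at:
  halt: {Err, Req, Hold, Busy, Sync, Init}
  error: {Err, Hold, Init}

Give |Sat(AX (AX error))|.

1

Sat(AX error) = {s : every successor in {Err, Hold, Init}} = {Hold, Init}
Sat(AX (AX error)) = {s : every successor in {Hold, Init}} = {Hold}
|Sat(AX (AX error))| = |{Hold}| = 1.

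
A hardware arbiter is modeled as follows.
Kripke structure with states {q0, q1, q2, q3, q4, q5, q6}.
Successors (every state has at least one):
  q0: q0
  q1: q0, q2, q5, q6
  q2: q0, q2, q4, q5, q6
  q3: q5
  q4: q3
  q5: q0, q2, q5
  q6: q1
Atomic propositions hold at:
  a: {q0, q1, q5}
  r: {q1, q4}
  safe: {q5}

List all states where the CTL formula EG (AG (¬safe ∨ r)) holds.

{q0}

Sat(¬safe) = {q0, q1, q2, q3, q4, q6}
Sat(¬safe ∨ r) = {q0, q1, q2, q3, q4, q6}
AG (¬safe ∨ r): greatest fixpoint, start Z0 = {q0, q1, q2, q3, q4, q6}, keep only states in Sat with every successor in Z. Z1 = {q0, q4, q6}; Z2 = {q0}; fixed.
Sat(AG (¬safe ∨ r)) = {q0}
EG (AG (¬safe ∨ r)): greatest fixpoint, start Z0 = {q0}, keep only states in Sat with some successor in Z. Already a fixed point.
Sat(EG (AG (¬safe ∨ r))) = {q0}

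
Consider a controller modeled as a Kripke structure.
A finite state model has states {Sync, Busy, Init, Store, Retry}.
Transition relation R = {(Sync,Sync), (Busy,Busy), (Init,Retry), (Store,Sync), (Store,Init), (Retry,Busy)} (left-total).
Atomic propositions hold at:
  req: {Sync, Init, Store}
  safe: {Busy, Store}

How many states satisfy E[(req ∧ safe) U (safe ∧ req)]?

Sat(req ∧ safe) = {Store}
Sat(safe ∧ req) = {Store}
E[(req ∧ safe) U (safe ∧ req)]: least fixpoint, start Z0 = Sat((safe ∧ req)) = {Store}, add states in Sat(req ∧ safe) with some successor in Z. Already a fixed point.
Sat(E[(req ∧ safe) U (safe ∧ req)]) = {Store}
|Sat(E[(req ∧ safe) U (safe ∧ req)])| = |{Store}| = 1.

1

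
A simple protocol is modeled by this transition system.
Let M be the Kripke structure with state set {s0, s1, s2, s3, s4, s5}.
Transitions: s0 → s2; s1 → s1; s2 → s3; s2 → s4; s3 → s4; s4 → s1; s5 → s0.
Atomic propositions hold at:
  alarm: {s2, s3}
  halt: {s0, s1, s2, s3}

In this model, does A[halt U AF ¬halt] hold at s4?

Yes

Sat(¬halt) = {s4, s5}
AF ¬halt: least fixpoint, start Z0 = {s4, s5}, add states with every successor in Z. Z1 = {s3, s4, s5}; Z2 = {s2, s3, s4, s5}; Z3 = {s0, s2, s3, s4, s5}; fixed.
Sat(AF ¬halt) = {s0, s2, s3, s4, s5}
A[halt U AF ¬halt]: least fixpoint, start Z0 = Sat(AF ¬halt) = {s0, s2, s3, s4, s5}, add states in Sat(halt) with every successor in Z. Already a fixed point.
Sat(A[halt U AF ¬halt]) = {s0, s2, s3, s4, s5}
s4 ∈ Sat(A[halt U AF ¬halt]) = {s0, s2, s3, s4, s5}, so the formula holds at s4.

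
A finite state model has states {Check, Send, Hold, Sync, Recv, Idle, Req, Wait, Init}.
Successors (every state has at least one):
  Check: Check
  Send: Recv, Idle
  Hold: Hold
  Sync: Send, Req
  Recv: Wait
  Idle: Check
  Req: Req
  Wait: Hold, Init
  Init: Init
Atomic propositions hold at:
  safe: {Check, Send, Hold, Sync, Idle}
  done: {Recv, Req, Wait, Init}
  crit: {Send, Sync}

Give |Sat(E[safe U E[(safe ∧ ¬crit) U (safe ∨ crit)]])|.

Sat(¬crit) = {Check, Hold, Recv, Idle, Req, Wait, Init}
Sat(safe ∧ ¬crit) = {Check, Hold, Idle}
Sat(safe ∨ crit) = {Check, Send, Hold, Sync, Idle}
E[(safe ∧ ¬crit) U (safe ∨ crit)]: least fixpoint, start Z0 = Sat((safe ∨ crit)) = {Check, Send, Hold, Sync, Idle}, add states in Sat(safe ∧ ¬crit) with some successor in Z. Already a fixed point.
Sat(E[(safe ∧ ¬crit) U (safe ∨ crit)]) = {Check, Send, Hold, Sync, Idle}
E[safe U E[(safe ∧ ¬crit) U (safe ∨ crit)]]: least fixpoint, start Z0 = Sat(E[(safe ∧ ¬crit) U (safe ∨ crit)]) = {Check, Send, Hold, Sync, Idle}, add states in Sat(safe) with some successor in Z. Already a fixed point.
Sat(E[safe U E[(safe ∧ ¬crit) U (safe ∨ crit)]]) = {Check, Send, Hold, Sync, Idle}
|Sat(E[safe U E[(safe ∧ ¬crit) U (safe ∨ crit)]])| = |{Check, Send, Hold, Sync, Idle}| = 5.

5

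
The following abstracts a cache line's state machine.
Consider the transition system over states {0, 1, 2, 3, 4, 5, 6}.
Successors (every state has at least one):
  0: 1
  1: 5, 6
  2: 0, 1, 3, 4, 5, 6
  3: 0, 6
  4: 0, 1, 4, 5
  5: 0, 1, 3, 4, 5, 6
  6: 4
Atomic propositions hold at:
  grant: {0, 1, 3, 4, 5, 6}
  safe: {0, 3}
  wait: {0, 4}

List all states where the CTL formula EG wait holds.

{4}

EG wait: greatest fixpoint, start Z0 = {0, 4}, keep only states in Sat with some successor in Z. Z1 = {4}; fixed.
Sat(EG wait) = {4}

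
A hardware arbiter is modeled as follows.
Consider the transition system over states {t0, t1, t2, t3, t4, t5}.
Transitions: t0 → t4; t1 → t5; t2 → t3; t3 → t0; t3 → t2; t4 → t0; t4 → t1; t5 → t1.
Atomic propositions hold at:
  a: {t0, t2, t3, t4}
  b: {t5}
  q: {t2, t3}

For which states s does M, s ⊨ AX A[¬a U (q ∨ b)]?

{t1, t2, t5}

Sat(¬a) = {t1, t5}
Sat(q ∨ b) = {t2, t3, t5}
A[¬a U (q ∨ b)]: least fixpoint, start Z0 = Sat((q ∨ b)) = {t2, t3, t5}, add states in Sat(¬a) with every successor in Z. Z1 = {t1, t2, t3, t5}; fixed.
Sat(A[¬a U (q ∨ b)]) = {t1, t2, t3, t5}
Sat(AX A[¬a U (q ∨ b)]) = {s : every successor in {t1, t2, t3, t5}} = {t1, t2, t5}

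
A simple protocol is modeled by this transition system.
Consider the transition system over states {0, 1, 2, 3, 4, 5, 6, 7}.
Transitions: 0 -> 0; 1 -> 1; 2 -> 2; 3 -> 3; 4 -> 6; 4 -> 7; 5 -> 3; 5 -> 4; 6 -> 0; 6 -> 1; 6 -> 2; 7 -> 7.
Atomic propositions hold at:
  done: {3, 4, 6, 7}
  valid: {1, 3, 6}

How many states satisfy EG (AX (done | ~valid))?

6

Sat(~valid) = {0, 2, 4, 5, 7}
Sat(done | ~valid) = {0, 2, 3, 4, 5, 6, 7}
Sat(AX (done | ~valid)) = {s : every successor in {0, 2, 3, 4, 5, 6, 7}} = {0, 2, 3, 4, 5, 7}
EG (AX (done | ~valid)): greatest fixpoint, start Z0 = {0, 2, 3, 4, 5, 7}, keep only states in Sat with some successor in Z. Already a fixed point.
Sat(EG (AX (done | ~valid))) = {0, 2, 3, 4, 5, 7}
|Sat(EG (AX (done | ~valid)))| = |{0, 2, 3, 4, 5, 7}| = 6.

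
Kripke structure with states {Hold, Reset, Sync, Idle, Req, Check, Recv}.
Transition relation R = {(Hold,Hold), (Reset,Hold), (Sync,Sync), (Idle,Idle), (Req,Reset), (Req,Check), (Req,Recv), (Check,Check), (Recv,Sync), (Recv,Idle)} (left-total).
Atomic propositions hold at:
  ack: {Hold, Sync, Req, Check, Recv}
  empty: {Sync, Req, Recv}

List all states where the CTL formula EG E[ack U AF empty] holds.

{Sync, Req, Recv}

AF empty: least fixpoint, start Z0 = {Sync, Req, Recv}, add states with every successor in Z. Already a fixed point.
Sat(AF empty) = {Sync, Req, Recv}
E[ack U AF empty]: least fixpoint, start Z0 = Sat(AF empty) = {Sync, Req, Recv}, add states in Sat(ack) with some successor in Z. Already a fixed point.
Sat(E[ack U AF empty]) = {Sync, Req, Recv}
EG E[ack U AF empty]: greatest fixpoint, start Z0 = {Sync, Req, Recv}, keep only states in Sat with some successor in Z. Already a fixed point.
Sat(EG E[ack U AF empty]) = {Sync, Req, Recv}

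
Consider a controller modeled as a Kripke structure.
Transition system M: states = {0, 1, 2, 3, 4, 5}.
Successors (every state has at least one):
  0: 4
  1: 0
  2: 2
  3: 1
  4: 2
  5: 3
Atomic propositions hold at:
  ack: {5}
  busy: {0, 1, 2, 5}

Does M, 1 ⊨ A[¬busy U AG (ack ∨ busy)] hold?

Sat(¬busy) = {3, 4}
Sat(ack ∨ busy) = {0, 1, 2, 5}
AG (ack ∨ busy): greatest fixpoint, start Z0 = {0, 1, 2, 5}, keep only states in Sat with every successor in Z. Z1 = {1, 2}; Z2 = {2}; fixed.
Sat(AG (ack ∨ busy)) = {2}
A[¬busy U AG (ack ∨ busy)]: least fixpoint, start Z0 = Sat(AG (ack ∨ busy)) = {2}, add states in Sat(¬busy) with every successor in Z. Z1 = {2, 4}; fixed.
Sat(A[¬busy U AG (ack ∨ busy)]) = {2, 4}
1 ∉ Sat(A[¬busy U AG (ack ∨ busy)]) = {2, 4}, so the formula does not hold at 1.

No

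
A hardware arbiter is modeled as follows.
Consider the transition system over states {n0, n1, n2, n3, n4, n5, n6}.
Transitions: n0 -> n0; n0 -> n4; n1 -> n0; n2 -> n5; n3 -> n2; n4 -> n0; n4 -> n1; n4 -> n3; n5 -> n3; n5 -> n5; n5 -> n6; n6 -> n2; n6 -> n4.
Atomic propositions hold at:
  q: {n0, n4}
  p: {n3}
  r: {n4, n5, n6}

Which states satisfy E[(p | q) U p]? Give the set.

{n0, n3, n4}

Sat(p | q) = {n0, n3, n4}
E[(p | q) U p]: least fixpoint, start Z0 = Sat(p) = {n3}, add states in Sat(p | q) with some successor in Z. Z1 = {n3, n4}; Z2 = {n0, n3, n4}; fixed.
Sat(E[(p | q) U p]) = {n0, n3, n4}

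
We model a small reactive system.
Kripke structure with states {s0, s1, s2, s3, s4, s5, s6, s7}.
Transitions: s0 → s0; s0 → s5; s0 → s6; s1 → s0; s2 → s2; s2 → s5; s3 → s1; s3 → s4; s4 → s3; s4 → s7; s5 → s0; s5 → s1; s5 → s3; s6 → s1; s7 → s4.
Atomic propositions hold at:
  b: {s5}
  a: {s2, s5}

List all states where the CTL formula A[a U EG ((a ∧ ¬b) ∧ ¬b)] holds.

{s2}

Sat(¬b) = {s0, s1, s2, s3, s4, s6, s7}
Sat(a ∧ ¬b) = {s2}
Sat((a ∧ ¬b) ∧ ¬b) = {s2}
EG ((a ∧ ¬b) ∧ ¬b): greatest fixpoint, start Z0 = {s2}, keep only states in Sat with some successor in Z. Already a fixed point.
Sat(EG ((a ∧ ¬b) ∧ ¬b)) = {s2}
A[a U EG ((a ∧ ¬b) ∧ ¬b)]: least fixpoint, start Z0 = Sat(EG ((a ∧ ¬b) ∧ ¬b)) = {s2}, add states in Sat(a) with every successor in Z. Already a fixed point.
Sat(A[a U EG ((a ∧ ¬b) ∧ ¬b)]) = {s2}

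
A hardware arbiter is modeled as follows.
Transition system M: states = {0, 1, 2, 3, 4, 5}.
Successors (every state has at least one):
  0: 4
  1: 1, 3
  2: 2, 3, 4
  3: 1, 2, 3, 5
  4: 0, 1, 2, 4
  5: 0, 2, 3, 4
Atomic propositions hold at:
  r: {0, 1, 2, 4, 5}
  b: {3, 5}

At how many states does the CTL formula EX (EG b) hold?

4

EG b: greatest fixpoint, start Z0 = {3, 5}, keep only states in Sat with some successor in Z. Already a fixed point.
Sat(EG b) = {3, 5}
Sat(EX (EG b)) = {s : some successor in {3, 5}} = {1, 2, 3, 5}
|Sat(EX (EG b))| = |{1, 2, 3, 5}| = 4.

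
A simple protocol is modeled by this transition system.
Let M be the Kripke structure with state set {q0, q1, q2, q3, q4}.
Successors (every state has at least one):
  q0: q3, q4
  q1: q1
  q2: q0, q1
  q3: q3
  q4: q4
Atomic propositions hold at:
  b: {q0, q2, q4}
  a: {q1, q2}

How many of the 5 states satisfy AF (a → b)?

4

Sat(a → b) = {q0, q2, q3, q4}
AF (a → b): least fixpoint, start Z0 = {q0, q2, q3, q4}, add states with every successor in Z. Already a fixed point.
Sat(AF (a → b)) = {q0, q2, q3, q4}
|Sat(AF (a → b))| = |{q0, q2, q3, q4}| = 4.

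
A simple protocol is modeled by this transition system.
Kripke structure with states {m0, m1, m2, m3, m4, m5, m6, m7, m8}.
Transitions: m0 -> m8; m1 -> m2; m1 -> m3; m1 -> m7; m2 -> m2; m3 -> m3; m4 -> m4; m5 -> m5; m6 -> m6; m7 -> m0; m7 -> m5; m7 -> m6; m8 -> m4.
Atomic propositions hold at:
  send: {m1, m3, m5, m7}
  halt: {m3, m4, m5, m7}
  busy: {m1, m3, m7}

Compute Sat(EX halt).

Sat(EX halt) = {s : some successor in {m3, m4, m5, m7}} = {m1, m3, m4, m5, m7, m8}

{m1, m3, m4, m5, m7, m8}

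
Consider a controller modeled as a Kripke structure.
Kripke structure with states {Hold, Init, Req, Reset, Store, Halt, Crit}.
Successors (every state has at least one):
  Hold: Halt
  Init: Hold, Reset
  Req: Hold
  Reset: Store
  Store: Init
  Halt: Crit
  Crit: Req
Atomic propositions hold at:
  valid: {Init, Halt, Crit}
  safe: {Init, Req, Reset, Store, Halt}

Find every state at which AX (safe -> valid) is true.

{Hold, Req, Store, Halt}

Sat(safe -> valid) = {Hold, Init, Halt, Crit}
Sat(AX (safe -> valid)) = {s : every successor in {Hold, Init, Halt, Crit}} = {Hold, Req, Store, Halt}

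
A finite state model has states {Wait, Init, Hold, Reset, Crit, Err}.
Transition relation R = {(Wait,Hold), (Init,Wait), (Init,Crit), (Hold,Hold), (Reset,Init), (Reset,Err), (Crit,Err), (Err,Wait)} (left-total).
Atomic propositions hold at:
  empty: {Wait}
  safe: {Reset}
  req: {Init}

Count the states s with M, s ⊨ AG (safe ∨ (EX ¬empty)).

2

Sat(¬empty) = {Init, Hold, Reset, Crit, Err}
Sat(EX ¬empty) = {s : some successor in {Init, Hold, Reset, Crit, Err}} = {Wait, Init, Hold, Reset, Crit}
Sat(safe ∨ (EX ¬empty)) = {Wait, Init, Hold, Reset, Crit}
AG (safe ∨ (EX ¬empty)): greatest fixpoint, start Z0 = {Wait, Init, Hold, Reset, Crit}, keep only states in Sat with every successor in Z. Z1 = {Wait, Init, Hold}; Z2 = {Wait, Hold}; fixed.
Sat(AG (safe ∨ (EX ¬empty))) = {Wait, Hold}
|Sat(AG (safe ∨ (EX ¬empty)))| = |{Wait, Hold}| = 2.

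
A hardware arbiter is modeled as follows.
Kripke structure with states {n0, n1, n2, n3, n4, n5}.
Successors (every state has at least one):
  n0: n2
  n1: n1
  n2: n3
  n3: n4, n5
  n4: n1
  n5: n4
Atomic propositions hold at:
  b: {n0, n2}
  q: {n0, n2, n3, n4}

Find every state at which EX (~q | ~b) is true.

Sat(~q) = {n1, n5}
Sat(~b) = {n1, n3, n4, n5}
Sat(~q | ~b) = {n1, n3, n4, n5}
Sat(EX (~q | ~b)) = {s : some successor in {n1, n3, n4, n5}} = {n1, n2, n3, n4, n5}

{n1, n2, n3, n4, n5}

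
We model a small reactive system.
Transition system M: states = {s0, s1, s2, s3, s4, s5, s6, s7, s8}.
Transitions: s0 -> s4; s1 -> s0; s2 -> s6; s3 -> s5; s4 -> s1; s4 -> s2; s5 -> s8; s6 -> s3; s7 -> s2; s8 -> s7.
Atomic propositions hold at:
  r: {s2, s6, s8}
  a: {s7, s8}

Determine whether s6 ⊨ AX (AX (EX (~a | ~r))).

Sat(~a) = {s0, s1, s2, s3, s4, s5, s6}
Sat(~r) = {s0, s1, s3, s4, s5, s7}
Sat(~a | ~r) = {s0, s1, s2, s3, s4, s5, s6, s7}
Sat(EX (~a | ~r)) = {s : some successor in {s0, s1, s2, s3, s4, s5, s6, s7}} = {s0, s1, s2, s3, s4, s6, s7, s8}
Sat(AX (EX (~a | ~r))) = {s : every successor in {s0, s1, s2, s3, s4, s6, s7, s8}} = {s0, s1, s2, s4, s5, s6, s7, s8}
Sat(AX (AX (EX (~a | ~r)))) = {s : every successor in {s0, s1, s2, s4, s5, s6, s7, s8}} = {s0, s1, s2, s3, s4, s5, s7, s8}
s6 ∉ Sat(AX (AX (EX (~a | ~r)))) = {s0, s1, s2, s3, s4, s5, s7, s8}, so the formula does not hold at s6.

No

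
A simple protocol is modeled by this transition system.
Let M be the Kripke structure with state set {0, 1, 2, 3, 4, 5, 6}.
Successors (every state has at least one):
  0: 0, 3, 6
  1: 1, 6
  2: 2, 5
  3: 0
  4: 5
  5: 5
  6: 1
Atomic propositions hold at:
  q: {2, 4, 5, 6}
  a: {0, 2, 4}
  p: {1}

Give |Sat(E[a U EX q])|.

Sat(EX q) = {s : some successor in {2, 4, 5, 6}} = {0, 1, 2, 4, 5}
E[a U EX q]: least fixpoint, start Z0 = Sat(EX q) = {0, 1, 2, 4, 5}, add states in Sat(a) with some successor in Z. Already a fixed point.
Sat(E[a U EX q]) = {0, 1, 2, 4, 5}
|Sat(E[a U EX q])| = |{0, 1, 2, 4, 5}| = 5.

5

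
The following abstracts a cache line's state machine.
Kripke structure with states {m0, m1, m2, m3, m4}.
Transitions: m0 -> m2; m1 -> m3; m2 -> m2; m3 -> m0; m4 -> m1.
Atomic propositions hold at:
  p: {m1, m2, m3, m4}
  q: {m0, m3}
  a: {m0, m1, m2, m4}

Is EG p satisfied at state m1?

EG p: greatest fixpoint, start Z0 = {m1, m2, m3, m4}, keep only states in Sat with some successor in Z. Z1 = {m1, m2, m4}; Z2 = {m2, m4}; Z3 = {m2}; fixed.
Sat(EG p) = {m2}
m1 ∉ Sat(EG p) = {m2}, so the formula does not hold at m1.

No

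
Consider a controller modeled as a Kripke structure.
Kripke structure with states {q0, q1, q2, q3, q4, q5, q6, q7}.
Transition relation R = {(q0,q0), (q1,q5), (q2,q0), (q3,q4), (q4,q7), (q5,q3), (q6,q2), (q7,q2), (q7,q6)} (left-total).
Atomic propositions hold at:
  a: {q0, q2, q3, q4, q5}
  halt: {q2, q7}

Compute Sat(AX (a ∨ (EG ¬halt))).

{q0, q1, q2, q3, q5, q6}

Sat(¬halt) = {q0, q1, q3, q4, q5, q6}
EG ¬halt: greatest fixpoint, start Z0 = {q0, q1, q3, q4, q5, q6}, keep only states in Sat with some successor in Z. Z1 = {q0, q1, q3, q5}; Z2 = {q0, q1, q5}; Z3 = {q0, q1}; Z4 = {q0}; fixed.
Sat(EG ¬halt) = {q0}
Sat(a ∨ (EG ¬halt)) = {q0, q2, q3, q4, q5}
Sat(AX (a ∨ (EG ¬halt))) = {s : every successor in {q0, q2, q3, q4, q5}} = {q0, q1, q2, q3, q5, q6}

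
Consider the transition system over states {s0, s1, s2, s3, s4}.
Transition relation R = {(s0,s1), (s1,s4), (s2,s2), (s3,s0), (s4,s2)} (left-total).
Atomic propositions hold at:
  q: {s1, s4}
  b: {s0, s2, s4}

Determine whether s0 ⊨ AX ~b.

Yes

Sat(~b) = {s1, s3}
Sat(AX ~b) = {s : every successor in {s1, s3}} = {s0}
s0 ∈ Sat(AX ~b) = {s0}, so the formula holds at s0.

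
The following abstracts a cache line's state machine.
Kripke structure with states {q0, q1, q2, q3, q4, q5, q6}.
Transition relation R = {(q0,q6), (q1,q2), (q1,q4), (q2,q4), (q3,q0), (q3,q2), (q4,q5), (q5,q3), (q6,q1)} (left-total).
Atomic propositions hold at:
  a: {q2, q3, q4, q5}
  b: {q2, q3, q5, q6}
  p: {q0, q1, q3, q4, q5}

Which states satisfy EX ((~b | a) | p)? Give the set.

Sat(~b) = {q0, q1, q4}
Sat(~b | a) = {q0, q1, q2, q3, q4, q5}
Sat((~b | a) | p) = {q0, q1, q2, q3, q4, q5}
Sat(EX ((~b | a) | p)) = {s : some successor in {q0, q1, q2, q3, q4, q5}} = {q1, q2, q3, q4, q5, q6}

{q1, q2, q3, q4, q5, q6}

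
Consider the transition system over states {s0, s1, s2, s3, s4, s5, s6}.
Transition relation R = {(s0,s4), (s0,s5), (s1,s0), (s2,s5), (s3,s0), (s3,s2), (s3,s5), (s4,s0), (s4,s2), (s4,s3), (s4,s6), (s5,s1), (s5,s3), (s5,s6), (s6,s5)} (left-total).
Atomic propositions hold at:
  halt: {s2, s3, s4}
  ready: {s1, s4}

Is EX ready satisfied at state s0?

Yes

Sat(EX ready) = {s : some successor in {s1, s4}} = {s0, s5}
s0 ∈ Sat(EX ready) = {s0, s5}, so the formula holds at s0.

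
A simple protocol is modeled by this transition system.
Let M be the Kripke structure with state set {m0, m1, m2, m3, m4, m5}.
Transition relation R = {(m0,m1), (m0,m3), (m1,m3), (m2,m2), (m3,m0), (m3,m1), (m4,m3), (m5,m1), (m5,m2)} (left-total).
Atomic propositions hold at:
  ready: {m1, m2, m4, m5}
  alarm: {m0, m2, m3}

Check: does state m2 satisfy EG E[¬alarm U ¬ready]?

Sat(¬alarm) = {m1, m4, m5}
Sat(¬ready) = {m0, m3}
E[¬alarm U ¬ready]: least fixpoint, start Z0 = Sat(¬ready) = {m0, m3}, add states in Sat(¬alarm) with some successor in Z. Z1 = {m0, m1, m3, m4}; Z2 = {m0, m1, m3, m4, m5}; fixed.
Sat(E[¬alarm U ¬ready]) = {m0, m1, m3, m4, m5}
EG E[¬alarm U ¬ready]: greatest fixpoint, start Z0 = {m0, m1, m3, m4, m5}, keep only states in Sat with some successor in Z. Already a fixed point.
Sat(EG E[¬alarm U ¬ready]) = {m0, m1, m3, m4, m5}
m2 ∉ Sat(EG E[¬alarm U ¬ready]) = {m0, m1, m3, m4, m5}, so the formula does not hold at m2.

No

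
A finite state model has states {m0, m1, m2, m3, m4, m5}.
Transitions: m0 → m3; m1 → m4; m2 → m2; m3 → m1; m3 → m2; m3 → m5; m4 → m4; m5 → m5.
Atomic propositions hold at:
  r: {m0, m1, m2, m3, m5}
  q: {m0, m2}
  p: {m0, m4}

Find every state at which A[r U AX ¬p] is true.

{m0, m2, m3, m5}

Sat(¬p) = {m1, m2, m3, m5}
Sat(AX ¬p) = {s : every successor in {m1, m2, m3, m5}} = {m0, m2, m3, m5}
A[r U AX ¬p]: least fixpoint, start Z0 = Sat(AX ¬p) = {m0, m2, m3, m5}, add states in Sat(r) with every successor in Z. Already a fixed point.
Sat(A[r U AX ¬p]) = {m0, m2, m3, m5}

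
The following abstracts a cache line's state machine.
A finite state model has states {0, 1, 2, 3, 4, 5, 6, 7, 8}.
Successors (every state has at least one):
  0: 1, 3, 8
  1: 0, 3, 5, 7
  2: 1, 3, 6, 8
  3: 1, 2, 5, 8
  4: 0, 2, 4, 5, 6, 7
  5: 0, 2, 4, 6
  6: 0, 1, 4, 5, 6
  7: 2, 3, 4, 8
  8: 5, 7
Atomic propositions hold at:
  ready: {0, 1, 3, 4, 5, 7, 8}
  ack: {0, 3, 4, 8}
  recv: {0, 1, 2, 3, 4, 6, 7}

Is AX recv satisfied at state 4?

Sat(AX recv) = {s : every successor in {0, 1, 2, 3, 4, 6, 7}} = {5}
4 ∉ Sat(AX recv) = {5}, so the formula does not hold at 4.

No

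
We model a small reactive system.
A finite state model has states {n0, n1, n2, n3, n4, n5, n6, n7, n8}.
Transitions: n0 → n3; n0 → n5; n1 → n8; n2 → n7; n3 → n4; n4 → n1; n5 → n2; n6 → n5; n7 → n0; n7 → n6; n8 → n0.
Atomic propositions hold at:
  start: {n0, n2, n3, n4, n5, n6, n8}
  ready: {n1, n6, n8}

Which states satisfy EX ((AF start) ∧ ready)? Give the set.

AF start: least fixpoint, start Z0 = {n0, n2, n3, n4, n5, n6, n8}, add states with every successor in Z. Z1 = {n0, n1, n2, n3, n4, n5, n6, n7, n8}; fixed.
Sat(AF start) = {n0, n1, n2, n3, n4, n5, n6, n7, n8}
Sat((AF start) ∧ ready) = {n1, n6, n8}
Sat(EX ((AF start) ∧ ready)) = {s : some successor in {n1, n6, n8}} = {n1, n4, n7}

{n1, n4, n7}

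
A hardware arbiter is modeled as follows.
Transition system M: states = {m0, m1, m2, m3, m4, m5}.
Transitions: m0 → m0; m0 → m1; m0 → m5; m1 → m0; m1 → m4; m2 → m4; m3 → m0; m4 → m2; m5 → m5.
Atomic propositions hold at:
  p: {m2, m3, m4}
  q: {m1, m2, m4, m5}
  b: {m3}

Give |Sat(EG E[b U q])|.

E[b U q]: least fixpoint, start Z0 = Sat(q) = {m1, m2, m4, m5}, add states in Sat(b) with some successor in Z. Already a fixed point.
Sat(E[b U q]) = {m1, m2, m4, m5}
EG E[b U q]: greatest fixpoint, start Z0 = {m1, m2, m4, m5}, keep only states in Sat with some successor in Z. Already a fixed point.
Sat(EG E[b U q]) = {m1, m2, m4, m5}
|Sat(EG E[b U q])| = |{m1, m2, m4, m5}| = 4.

4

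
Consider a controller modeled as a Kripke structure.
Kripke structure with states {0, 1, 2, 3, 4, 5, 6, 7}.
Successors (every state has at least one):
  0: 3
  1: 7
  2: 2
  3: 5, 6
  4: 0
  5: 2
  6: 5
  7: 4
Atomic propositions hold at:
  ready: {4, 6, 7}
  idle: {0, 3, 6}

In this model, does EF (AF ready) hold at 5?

AF ready: least fixpoint, start Z0 = {4, 6, 7}, add states with every successor in Z. Z1 = {1, 4, 6, 7}; fixed.
Sat(AF ready) = {1, 4, 6, 7}
EF (AF ready): least fixpoint, start Z0 = {1, 4, 6, 7}, add states with some successor in Z. Z1 = {1, 3, 4, 6, 7}; Z2 = {0, 1, 3, 4, 6, 7}; fixed.
Sat(EF (AF ready)) = {0, 1, 3, 4, 6, 7}
5 ∉ Sat(EF (AF ready)) = {0, 1, 3, 4, 6, 7}, so the formula does not hold at 5.

No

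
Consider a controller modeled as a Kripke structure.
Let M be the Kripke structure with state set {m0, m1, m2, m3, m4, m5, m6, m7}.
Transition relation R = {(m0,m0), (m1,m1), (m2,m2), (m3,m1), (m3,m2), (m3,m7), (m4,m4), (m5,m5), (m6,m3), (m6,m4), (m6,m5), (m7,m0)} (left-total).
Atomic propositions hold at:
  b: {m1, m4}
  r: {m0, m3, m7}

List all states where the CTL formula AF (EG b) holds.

EG b: greatest fixpoint, start Z0 = {m1, m4}, keep only states in Sat with some successor in Z. Already a fixed point.
Sat(EG b) = {m1, m4}
AF (EG b): least fixpoint, start Z0 = {m1, m4}, add states with every successor in Z. Already a fixed point.
Sat(AF (EG b)) = {m1, m4}

{m1, m4}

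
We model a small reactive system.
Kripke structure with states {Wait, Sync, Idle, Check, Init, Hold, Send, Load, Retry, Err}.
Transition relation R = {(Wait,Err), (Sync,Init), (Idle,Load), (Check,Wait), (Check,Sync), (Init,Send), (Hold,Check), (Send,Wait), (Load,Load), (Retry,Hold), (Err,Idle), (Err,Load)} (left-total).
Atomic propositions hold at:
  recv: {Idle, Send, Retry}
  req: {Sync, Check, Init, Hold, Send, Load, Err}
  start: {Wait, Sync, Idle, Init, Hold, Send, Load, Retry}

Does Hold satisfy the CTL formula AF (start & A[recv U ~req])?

Sat(~req) = {Wait, Idle, Retry}
A[recv U ~req]: least fixpoint, start Z0 = Sat(~req) = {Wait, Idle, Retry}, add states in Sat(recv) with every successor in Z. Z1 = {Wait, Idle, Send, Retry}; fixed.
Sat(A[recv U ~req]) = {Wait, Idle, Send, Retry}
Sat(start & A[recv U ~req]) = {Wait, Idle, Send, Retry}
AF (start & A[recv U ~req]): least fixpoint, start Z0 = {Wait, Idle, Send, Retry}, add states with every successor in Z. Z1 = {Wait, Idle, Init, Send, Retry}; Z2 = {Wait, Sync, Idle, Init, Send, Retry}; Z3 = {Wait, Sync, Idle, Check, Init, Send, Retry}; Z4 = {Wait, Sync, Idle, Check, Init, Hold, Send, Retry}; fixed.
Sat(AF (start & A[recv U ~req])) = {Wait, Sync, Idle, Check, Init, Hold, Send, Retry}
Hold ∈ Sat(AF (start & A[recv U ~req])) = {Wait, Sync, Idle, Check, Init, Hold, Send, Retry}, so the formula holds at Hold.

Yes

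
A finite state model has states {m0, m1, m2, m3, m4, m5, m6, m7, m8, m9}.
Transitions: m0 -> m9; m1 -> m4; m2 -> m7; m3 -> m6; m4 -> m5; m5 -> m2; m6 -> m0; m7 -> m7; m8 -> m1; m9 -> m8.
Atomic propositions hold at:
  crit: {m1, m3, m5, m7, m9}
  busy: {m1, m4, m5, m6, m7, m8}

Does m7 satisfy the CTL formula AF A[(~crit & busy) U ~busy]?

Sat(~crit) = {m0, m2, m4, m6, m8}
Sat(~crit & busy) = {m4, m6, m8}
Sat(~busy) = {m0, m2, m3, m9}
A[(~crit & busy) U ~busy]: least fixpoint, start Z0 = Sat(~busy) = {m0, m2, m3, m9}, add states in Sat(~crit & busy) with every successor in Z. Z1 = {m0, m2, m3, m6, m9}; fixed.
Sat(A[(~crit & busy) U ~busy]) = {m0, m2, m3, m6, m9}
AF A[(~crit & busy) U ~busy]: least fixpoint, start Z0 = {m0, m2, m3, m6, m9}, add states with every successor in Z. Z1 = {m0, m2, m3, m5, m6, m9}; Z2 = {m0, m2, m3, m4, m5, m6, m9}; Z3 = {m0, m1, m2, m3, m4, m5, m6, m9}; Z4 = {m0, m1, m2, m3, m4, m5, m6, m8, m9}; fixed.
Sat(AF A[(~crit & busy) U ~busy]) = {m0, m1, m2, m3, m4, m5, m6, m8, m9}
m7 ∉ Sat(AF A[(~crit & busy) U ~busy]) = {m0, m1, m2, m3, m4, m5, m6, m8, m9}, so the formula does not hold at m7.

No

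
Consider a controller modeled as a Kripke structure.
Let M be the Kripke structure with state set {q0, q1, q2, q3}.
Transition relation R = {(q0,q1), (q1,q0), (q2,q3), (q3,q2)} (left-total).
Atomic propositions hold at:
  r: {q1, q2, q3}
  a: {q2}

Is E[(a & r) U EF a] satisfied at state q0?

No

Sat(a & r) = {q2}
EF a: least fixpoint, start Z0 = {q2}, add states with some successor in Z. Z1 = {q2, q3}; fixed.
Sat(EF a) = {q2, q3}
E[(a & r) U EF a]: least fixpoint, start Z0 = Sat(EF a) = {q2, q3}, add states in Sat(a & r) with some successor in Z. Already a fixed point.
Sat(E[(a & r) U EF a]) = {q2, q3}
q0 ∉ Sat(E[(a & r) U EF a]) = {q2, q3}, so the formula does not hold at q0.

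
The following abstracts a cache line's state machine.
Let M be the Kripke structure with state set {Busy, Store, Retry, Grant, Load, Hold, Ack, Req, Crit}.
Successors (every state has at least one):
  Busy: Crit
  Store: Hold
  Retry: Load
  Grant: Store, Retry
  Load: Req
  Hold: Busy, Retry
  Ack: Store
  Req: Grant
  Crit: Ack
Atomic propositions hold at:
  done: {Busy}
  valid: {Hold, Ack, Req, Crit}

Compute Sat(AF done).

AF done: least fixpoint, start Z0 = {Busy}, add states with every successor in Z. Already a fixed point.
Sat(AF done) = {Busy}

{Busy}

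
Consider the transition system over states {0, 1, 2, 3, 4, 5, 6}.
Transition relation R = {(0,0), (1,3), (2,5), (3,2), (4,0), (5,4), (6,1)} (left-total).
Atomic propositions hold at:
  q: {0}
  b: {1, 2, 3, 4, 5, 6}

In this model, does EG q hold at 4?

No

EG q: greatest fixpoint, start Z0 = {0}, keep only states in Sat with some successor in Z. Already a fixed point.
Sat(EG q) = {0}
4 ∉ Sat(EG q) = {0}, so the formula does not hold at 4.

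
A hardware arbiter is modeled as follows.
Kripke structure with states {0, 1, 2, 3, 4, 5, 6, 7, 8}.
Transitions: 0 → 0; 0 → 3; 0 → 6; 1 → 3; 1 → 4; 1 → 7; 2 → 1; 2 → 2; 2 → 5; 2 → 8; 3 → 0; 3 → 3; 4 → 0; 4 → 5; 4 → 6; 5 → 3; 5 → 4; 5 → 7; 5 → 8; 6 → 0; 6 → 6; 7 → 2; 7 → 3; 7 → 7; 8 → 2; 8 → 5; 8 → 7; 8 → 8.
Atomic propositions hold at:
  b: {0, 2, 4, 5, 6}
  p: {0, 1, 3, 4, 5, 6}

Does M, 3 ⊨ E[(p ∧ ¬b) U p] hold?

Yes

Sat(¬b) = {1, 3, 7, 8}
Sat(p ∧ ¬b) = {1, 3}
E[(p ∧ ¬b) U p]: least fixpoint, start Z0 = Sat(p) = {0, 1, 3, 4, 5, 6}, add states in Sat(p ∧ ¬b) with some successor in Z. Already a fixed point.
Sat(E[(p ∧ ¬b) U p]) = {0, 1, 3, 4, 5, 6}
3 ∈ Sat(E[(p ∧ ¬b) U p]) = {0, 1, 3, 4, 5, 6}, so the formula holds at 3.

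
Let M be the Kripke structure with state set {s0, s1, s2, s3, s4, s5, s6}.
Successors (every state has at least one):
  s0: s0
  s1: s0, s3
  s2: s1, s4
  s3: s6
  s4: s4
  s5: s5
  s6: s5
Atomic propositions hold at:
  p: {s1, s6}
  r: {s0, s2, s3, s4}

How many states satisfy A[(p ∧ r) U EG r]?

3

Sat(p ∧ r) = ∅
EG r: greatest fixpoint, start Z0 = {s0, s2, s3, s4}, keep only states in Sat with some successor in Z. Z1 = {s0, s2, s4}; fixed.
Sat(EG r) = {s0, s2, s4}
A[(p ∧ r) U EG r]: least fixpoint, start Z0 = Sat(EG r) = {s0, s2, s4}, add states in Sat(p ∧ r) with every successor in Z. Already a fixed point.
Sat(A[(p ∧ r) U EG r]) = {s0, s2, s4}
|Sat(A[(p ∧ r) U EG r])| = |{s0, s2, s4}| = 3.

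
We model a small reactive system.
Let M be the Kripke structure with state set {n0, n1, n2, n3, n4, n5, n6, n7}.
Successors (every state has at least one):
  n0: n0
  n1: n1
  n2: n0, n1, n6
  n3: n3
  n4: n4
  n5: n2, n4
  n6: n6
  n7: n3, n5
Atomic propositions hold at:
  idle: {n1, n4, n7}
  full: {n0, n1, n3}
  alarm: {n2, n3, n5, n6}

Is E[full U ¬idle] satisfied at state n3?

Yes

Sat(¬idle) = {n0, n2, n3, n5, n6}
E[full U ¬idle]: least fixpoint, start Z0 = Sat(¬idle) = {n0, n2, n3, n5, n6}, add states in Sat(full) with some successor in Z. Already a fixed point.
Sat(E[full U ¬idle]) = {n0, n2, n3, n5, n6}
n3 ∈ Sat(E[full U ¬idle]) = {n0, n2, n3, n5, n6}, so the formula holds at n3.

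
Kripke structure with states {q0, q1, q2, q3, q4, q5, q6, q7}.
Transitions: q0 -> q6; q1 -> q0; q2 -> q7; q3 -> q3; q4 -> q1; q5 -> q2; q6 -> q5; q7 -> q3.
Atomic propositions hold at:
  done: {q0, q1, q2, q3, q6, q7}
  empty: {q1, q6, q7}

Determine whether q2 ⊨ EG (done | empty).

Yes

Sat(done | empty) = {q0, q1, q2, q3, q6, q7}
EG (done | empty): greatest fixpoint, start Z0 = {q0, q1, q2, q3, q6, q7}, keep only states in Sat with some successor in Z. Z1 = {q0, q1, q2, q3, q7}; Z2 = {q1, q2, q3, q7}; Z3 = {q2, q3, q7}; fixed.
Sat(EG (done | empty)) = {q2, q3, q7}
q2 ∈ Sat(EG (done | empty)) = {q2, q3, q7}, so the formula holds at q2.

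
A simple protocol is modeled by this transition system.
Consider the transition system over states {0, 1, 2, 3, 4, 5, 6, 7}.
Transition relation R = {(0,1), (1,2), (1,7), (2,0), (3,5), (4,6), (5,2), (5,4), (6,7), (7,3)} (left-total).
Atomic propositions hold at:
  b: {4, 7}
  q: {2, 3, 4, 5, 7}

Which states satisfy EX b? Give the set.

{1, 5, 6}

Sat(EX b) = {s : some successor in {4, 7}} = {1, 5, 6}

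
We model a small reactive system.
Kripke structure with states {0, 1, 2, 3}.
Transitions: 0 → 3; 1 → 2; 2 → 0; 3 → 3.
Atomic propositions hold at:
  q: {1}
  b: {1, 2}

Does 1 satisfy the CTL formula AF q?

AF q: least fixpoint, start Z0 = {1}, add states with every successor in Z. Already a fixed point.
Sat(AF q) = {1}
1 ∈ Sat(AF q) = {1}, so the formula holds at 1.

Yes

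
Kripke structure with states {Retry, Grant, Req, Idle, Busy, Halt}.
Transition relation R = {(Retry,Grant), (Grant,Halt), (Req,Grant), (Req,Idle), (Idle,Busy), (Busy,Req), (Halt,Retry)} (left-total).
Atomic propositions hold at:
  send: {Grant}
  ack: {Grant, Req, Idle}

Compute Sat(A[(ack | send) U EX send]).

Sat(ack | send) = {Grant, Req, Idle}
Sat(EX send) = {s : some successor in {Grant}} = {Retry, Req}
A[(ack | send) U EX send]: least fixpoint, start Z0 = Sat(EX send) = {Retry, Req}, add states in Sat(ack | send) with every successor in Z. Already a fixed point.
Sat(A[(ack | send) U EX send]) = {Retry, Req}

{Retry, Req}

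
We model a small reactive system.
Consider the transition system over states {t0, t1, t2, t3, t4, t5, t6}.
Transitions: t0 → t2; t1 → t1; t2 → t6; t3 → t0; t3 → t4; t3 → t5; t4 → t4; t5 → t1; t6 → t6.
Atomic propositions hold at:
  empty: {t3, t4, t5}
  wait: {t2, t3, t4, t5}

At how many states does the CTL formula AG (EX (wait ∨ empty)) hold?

1

Sat(wait ∨ empty) = {t2, t3, t4, t5}
Sat(EX (wait ∨ empty)) = {s : some successor in {t2, t3, t4, t5}} = {t0, t3, t4}
AG (EX (wait ∨ empty)): greatest fixpoint, start Z0 = {t0, t3, t4}, keep only states in Sat with every successor in Z. Z1 = {t4}; fixed.
Sat(AG (EX (wait ∨ empty))) = {t4}
|Sat(AG (EX (wait ∨ empty)))| = |{t4}| = 1.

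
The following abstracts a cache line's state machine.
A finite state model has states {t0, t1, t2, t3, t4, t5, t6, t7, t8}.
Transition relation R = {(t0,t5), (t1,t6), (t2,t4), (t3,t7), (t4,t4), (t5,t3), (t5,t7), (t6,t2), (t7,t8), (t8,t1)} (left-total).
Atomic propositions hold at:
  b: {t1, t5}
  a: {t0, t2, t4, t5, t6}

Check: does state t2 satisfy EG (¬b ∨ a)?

Sat(¬b) = {t0, t2, t3, t4, t6, t7, t8}
Sat(¬b ∨ a) = {t0, t2, t3, t4, t5, t6, t7, t8}
EG (¬b ∨ a): greatest fixpoint, start Z0 = {t0, t2, t3, t4, t5, t6, t7, t8}, keep only states in Sat with some successor in Z. Z1 = {t0, t2, t3, t4, t5, t6, t7}; Z2 = {t0, t2, t3, t4, t5, t6}; Z3 = {t0, t2, t4, t5, t6}; Z4 = {t0, t2, t4, t6}; Z5 = {t2, t4, t6}; fixed.
Sat(EG (¬b ∨ a)) = {t2, t4, t6}
t2 ∈ Sat(EG (¬b ∨ a)) = {t2, t4, t6}, so the formula holds at t2.

Yes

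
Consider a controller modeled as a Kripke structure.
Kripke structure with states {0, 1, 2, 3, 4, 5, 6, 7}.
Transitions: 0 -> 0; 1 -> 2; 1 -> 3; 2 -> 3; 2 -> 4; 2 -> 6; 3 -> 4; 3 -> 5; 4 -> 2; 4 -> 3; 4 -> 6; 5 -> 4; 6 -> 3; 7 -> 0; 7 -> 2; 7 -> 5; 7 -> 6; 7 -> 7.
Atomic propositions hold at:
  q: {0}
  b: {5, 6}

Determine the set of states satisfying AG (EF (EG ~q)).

Sat(~q) = {1, 2, 3, 4, 5, 6, 7}
EG ~q: greatest fixpoint, start Z0 = {1, 2, 3, 4, 5, 6, 7}, keep only states in Sat with some successor in Z. Already a fixed point.
Sat(EG ~q) = {1, 2, 3, 4, 5, 6, 7}
EF (EG ~q): least fixpoint, start Z0 = {1, 2, 3, 4, 5, 6, 7}, add states with some successor in Z. Already a fixed point.
Sat(EF (EG ~q)) = {1, 2, 3, 4, 5, 6, 7}
AG (EF (EG ~q)): greatest fixpoint, start Z0 = {1, 2, 3, 4, 5, 6, 7}, keep only states in Sat with every successor in Z. Z1 = {1, 2, 3, 4, 5, 6}; fixed.
Sat(AG (EF (EG ~q))) = {1, 2, 3, 4, 5, 6}

{1, 2, 3, 4, 5, 6}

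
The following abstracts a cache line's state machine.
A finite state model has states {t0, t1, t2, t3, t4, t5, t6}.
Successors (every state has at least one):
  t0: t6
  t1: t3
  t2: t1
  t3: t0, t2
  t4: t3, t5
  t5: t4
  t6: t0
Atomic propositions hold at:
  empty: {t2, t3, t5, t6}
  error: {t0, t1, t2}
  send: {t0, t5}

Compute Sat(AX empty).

{t0, t1, t4}

Sat(AX empty) = {s : every successor in {t2, t3, t5, t6}} = {t0, t1, t4}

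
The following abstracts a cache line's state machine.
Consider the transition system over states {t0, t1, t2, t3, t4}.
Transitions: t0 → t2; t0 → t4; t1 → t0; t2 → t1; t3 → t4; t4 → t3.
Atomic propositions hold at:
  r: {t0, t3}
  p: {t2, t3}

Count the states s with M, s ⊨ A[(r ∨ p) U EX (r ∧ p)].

2

Sat(r ∨ p) = {t0, t2, t3}
Sat(r ∧ p) = {t3}
Sat(EX (r ∧ p)) = {s : some successor in {t3}} = {t4}
A[(r ∨ p) U EX (r ∧ p)]: least fixpoint, start Z0 = Sat(EX (r ∧ p)) = {t4}, add states in Sat(r ∨ p) with every successor in Z. Z1 = {t3, t4}; fixed.
Sat(A[(r ∨ p) U EX (r ∧ p)]) = {t3, t4}
|Sat(A[(r ∨ p) U EX (r ∧ p)])| = |{t3, t4}| = 2.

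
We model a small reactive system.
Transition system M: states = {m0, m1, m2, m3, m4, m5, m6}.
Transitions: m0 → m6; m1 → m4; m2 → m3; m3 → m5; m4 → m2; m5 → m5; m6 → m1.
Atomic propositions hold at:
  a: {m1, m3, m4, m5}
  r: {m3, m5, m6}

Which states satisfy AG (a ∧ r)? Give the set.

{m3, m5}

Sat(a ∧ r) = {m3, m5}
AG (a ∧ r): greatest fixpoint, start Z0 = {m3, m5}, keep only states in Sat with every successor in Z. Already a fixed point.
Sat(AG (a ∧ r)) = {m3, m5}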